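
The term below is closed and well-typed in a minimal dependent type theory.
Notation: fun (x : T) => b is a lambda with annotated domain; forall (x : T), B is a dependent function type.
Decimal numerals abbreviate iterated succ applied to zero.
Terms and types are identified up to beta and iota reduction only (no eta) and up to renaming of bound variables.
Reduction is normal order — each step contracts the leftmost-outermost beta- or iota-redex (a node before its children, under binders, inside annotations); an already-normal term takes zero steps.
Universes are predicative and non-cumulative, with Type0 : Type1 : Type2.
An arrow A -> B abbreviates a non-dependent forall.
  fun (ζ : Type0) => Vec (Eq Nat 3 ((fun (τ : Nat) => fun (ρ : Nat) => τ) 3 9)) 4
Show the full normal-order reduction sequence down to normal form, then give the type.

reduction (normal order):
  fun (ζ : Type0) => Vec (Eq Nat 3 ((fun (τ : Nat) => fun (ρ : Nat) => τ) 3 9)) 4
  ~> fun (ζ : Type0) => Vec (Eq Nat 3 ((fun (τ : Nat) => 3) 9)) 4
  ~> fun (ζ : Type0) => Vec (Eq Nat 3 3) 4
the term's type:
  Type0 -> Type0


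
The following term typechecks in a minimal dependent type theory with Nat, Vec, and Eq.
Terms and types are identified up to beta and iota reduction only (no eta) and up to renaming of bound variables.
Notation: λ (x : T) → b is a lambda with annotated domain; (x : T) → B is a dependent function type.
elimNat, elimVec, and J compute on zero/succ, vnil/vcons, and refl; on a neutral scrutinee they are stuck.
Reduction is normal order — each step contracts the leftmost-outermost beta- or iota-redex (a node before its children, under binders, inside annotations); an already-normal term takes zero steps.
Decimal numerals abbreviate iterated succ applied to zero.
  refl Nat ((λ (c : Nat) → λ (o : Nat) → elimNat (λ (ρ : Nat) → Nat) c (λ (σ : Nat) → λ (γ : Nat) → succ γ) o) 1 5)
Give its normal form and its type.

normal form:
  refl Nat 6
inferred type:
  Eq Nat 6 6


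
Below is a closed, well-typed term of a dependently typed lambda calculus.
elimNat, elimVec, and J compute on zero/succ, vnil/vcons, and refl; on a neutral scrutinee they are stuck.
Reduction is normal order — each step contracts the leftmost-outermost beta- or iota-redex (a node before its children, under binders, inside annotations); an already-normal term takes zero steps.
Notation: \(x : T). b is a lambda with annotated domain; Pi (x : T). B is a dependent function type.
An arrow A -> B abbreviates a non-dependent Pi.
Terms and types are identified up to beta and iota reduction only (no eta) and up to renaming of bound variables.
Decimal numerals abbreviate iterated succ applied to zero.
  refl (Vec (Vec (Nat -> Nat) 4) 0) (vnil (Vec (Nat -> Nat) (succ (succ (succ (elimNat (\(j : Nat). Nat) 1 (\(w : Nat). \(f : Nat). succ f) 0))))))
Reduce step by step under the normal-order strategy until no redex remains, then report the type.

normal-order reduction sequence:
  refl (Vec (Vec (Nat -> Nat) 4) 0) (vnil (Vec (Nat -> Nat) (succ (succ (succ (elimNat (\(j : Nat). Nat) 1 (\(w : Nat). \(f : Nat). succ f) 0))))))
  ~> refl (Vec (Vec (Nat -> Nat) 4) 0) (vnil (Vec (Nat -> Nat) 4))
inferred type:
  Eq (Vec (Vec (Nat -> Nat) 4) 0) (vnil (Vec (Nat -> Nat) 4)) (vnil (Vec (Nat -> Nat) 4))


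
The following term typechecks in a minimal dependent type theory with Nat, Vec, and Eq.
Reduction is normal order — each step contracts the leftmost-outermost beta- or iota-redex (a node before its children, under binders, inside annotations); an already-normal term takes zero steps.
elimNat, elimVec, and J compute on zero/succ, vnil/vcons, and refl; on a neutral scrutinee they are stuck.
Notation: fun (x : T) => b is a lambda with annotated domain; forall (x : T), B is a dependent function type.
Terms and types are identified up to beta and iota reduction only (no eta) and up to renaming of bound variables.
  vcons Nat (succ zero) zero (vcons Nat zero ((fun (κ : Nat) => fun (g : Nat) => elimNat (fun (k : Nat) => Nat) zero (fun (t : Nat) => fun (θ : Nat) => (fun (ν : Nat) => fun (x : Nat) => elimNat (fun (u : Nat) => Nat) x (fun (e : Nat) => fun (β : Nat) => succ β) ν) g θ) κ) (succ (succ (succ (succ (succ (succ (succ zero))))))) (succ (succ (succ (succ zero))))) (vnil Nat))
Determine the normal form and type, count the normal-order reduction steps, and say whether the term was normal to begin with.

normal form:
  vcons Nat (succ zero) zero (vcons Nat zero (succ (succ (succ (succ (succ (succ (succ (succ (succ (succ (succ (succ (succ (succ (succ (succ (succ (succ (succ (succ (succ (succ (succ (succ (succ (succ (succ (succ zero)))))))))))))))))))))))))))) (vnil Nat))
type:
  Vec Nat (succ (succ zero))
reduction steps (normal order): 129
term was already normal: no
first contracted redex: a beta-redex


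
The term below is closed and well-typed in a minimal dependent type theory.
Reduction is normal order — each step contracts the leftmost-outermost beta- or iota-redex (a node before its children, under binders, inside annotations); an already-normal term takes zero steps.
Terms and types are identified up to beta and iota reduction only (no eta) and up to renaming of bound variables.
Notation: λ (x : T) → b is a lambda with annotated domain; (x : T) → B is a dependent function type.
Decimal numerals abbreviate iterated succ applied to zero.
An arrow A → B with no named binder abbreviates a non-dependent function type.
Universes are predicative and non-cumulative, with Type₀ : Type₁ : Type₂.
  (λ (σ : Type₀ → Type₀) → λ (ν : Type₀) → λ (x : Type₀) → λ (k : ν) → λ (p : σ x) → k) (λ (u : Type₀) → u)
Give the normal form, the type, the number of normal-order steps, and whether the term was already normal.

resulting normal form:
  λ (σ : Type₀) → λ (ν : Type₀) → λ (x : σ) → λ (k : ν) → x
type:
  (σ : Type₀) → (ν : Type₀) → σ → ν → σ
reduction steps (normal order): 2
already normal: no
first contracted redex: a beta-redex


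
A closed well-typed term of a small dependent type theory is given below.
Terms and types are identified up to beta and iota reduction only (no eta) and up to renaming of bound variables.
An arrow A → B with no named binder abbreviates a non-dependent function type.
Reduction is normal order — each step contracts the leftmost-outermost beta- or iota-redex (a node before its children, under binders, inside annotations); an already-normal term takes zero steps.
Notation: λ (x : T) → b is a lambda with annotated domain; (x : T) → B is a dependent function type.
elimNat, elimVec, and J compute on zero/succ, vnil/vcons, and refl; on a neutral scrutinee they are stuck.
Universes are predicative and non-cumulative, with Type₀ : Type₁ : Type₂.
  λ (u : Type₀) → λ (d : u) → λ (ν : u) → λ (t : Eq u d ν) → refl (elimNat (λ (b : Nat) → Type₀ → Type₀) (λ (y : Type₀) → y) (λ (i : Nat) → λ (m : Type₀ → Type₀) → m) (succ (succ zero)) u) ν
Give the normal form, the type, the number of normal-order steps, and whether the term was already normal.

reduced normal form:
  λ (u : Type₀) → λ (d : u) → λ (ν : u) → λ (t : Eq u d ν) → refl u ν
the term's type:
  (u : Type₀) → (d : u) → (ν : u) → Eq u d ν → Eq u ν ν
steps to reach normal form (normal order): 8
already normal: no
first redex: an elimNat iota-redex


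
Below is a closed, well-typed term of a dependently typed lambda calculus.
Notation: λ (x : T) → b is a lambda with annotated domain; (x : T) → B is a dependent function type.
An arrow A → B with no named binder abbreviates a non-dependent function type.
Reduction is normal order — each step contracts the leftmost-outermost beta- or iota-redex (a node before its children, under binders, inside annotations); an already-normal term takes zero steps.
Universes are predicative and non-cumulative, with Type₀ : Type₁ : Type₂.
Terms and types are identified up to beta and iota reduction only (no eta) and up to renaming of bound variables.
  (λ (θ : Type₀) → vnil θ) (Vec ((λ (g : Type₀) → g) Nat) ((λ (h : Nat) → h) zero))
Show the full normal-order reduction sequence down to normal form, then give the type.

normal-order reduction sequence:
  (λ (θ : Type₀) → vnil θ) (Vec ((λ (g : Type₀) → g) Nat) ((λ (h : Nat) → h) zero))
  ~> vnil (Vec ((λ (θ : Type₀) → θ) Nat) ((λ (g : Nat) → g) zero))
  ~> vnil (Vec Nat ((λ (θ : Nat) → θ) zero))
  ~> vnil (Vec Nat zero)
type:
  Vec (Vec Nat zero) zero


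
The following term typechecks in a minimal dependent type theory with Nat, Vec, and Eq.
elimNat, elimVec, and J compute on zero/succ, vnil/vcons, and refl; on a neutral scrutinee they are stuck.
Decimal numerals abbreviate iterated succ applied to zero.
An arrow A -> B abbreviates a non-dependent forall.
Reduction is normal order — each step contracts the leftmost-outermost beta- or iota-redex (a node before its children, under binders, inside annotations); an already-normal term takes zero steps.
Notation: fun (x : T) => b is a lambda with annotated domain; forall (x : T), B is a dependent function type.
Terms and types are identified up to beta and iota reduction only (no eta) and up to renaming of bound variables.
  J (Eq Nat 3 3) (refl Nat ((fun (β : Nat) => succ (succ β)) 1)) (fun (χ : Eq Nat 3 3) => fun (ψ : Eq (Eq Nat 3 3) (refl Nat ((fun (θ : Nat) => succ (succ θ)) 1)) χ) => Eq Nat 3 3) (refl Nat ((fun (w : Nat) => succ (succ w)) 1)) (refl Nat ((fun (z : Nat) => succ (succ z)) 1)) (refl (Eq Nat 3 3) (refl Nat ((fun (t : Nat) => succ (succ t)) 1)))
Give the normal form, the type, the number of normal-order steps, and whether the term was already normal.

normal form:
  refl Nat 3
inferred type:
  Eq Nat 3 3
reduction steps (normal order): 2
already normal: no
first redex: a J iota-redex


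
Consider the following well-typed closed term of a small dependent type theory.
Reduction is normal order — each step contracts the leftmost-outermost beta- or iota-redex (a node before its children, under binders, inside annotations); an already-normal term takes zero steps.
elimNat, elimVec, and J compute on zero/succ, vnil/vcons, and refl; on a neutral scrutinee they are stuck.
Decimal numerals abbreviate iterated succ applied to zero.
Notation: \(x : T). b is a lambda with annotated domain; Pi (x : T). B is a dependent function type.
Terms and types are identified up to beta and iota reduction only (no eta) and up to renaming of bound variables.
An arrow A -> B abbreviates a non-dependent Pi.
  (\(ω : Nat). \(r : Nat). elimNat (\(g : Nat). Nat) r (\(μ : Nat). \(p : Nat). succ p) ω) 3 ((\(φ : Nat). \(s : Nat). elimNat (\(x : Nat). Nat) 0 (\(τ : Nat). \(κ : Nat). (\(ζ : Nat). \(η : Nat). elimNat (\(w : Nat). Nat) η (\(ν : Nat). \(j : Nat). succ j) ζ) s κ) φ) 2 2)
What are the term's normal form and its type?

reduced normal form:
  7
type:
  Nat


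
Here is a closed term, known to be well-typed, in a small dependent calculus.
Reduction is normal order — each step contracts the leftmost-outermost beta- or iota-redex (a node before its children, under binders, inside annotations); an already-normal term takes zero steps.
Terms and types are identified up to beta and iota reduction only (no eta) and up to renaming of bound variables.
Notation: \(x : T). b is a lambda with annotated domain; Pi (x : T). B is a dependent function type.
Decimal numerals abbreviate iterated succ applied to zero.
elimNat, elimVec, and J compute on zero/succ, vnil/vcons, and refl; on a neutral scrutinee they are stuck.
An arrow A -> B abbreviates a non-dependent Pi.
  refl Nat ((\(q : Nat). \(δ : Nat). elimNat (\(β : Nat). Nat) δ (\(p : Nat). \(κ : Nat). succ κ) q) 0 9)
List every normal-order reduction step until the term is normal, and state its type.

normal-order reduction sequence:
  refl Nat ((\(q : Nat). \(δ : Nat). elimNat (\(β : Nat). Nat) δ (\(p : Nat). \(κ : Nat). succ κ) q) 0 9)
  ~> refl Nat ((\(q : Nat). elimNat (\(δ : Nat). Nat) q (\(β : Nat). \(p : Nat). succ p) 0) 9)
  ~> refl Nat (elimNat (\(q : Nat). Nat) 9 (\(δ : Nat). \(β : Nat). succ β) 0)
  ~> refl Nat 9
type:
  Eq Nat 9 9


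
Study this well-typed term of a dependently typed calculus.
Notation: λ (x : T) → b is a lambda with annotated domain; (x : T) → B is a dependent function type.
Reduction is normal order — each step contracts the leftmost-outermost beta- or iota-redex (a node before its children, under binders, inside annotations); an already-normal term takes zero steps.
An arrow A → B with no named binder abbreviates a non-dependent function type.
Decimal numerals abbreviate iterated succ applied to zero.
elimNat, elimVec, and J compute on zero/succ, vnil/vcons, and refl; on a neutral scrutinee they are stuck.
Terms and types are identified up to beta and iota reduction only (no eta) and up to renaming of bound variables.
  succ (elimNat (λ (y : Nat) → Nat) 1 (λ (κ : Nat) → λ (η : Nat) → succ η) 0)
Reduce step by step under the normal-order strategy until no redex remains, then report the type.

normal-order reduction sequence:
  succ (elimNat (λ (y : Nat) → Nat) 1 (λ (κ : Nat) → λ (η : Nat) → succ η) 0)
  ~> 2
type:
  Nat


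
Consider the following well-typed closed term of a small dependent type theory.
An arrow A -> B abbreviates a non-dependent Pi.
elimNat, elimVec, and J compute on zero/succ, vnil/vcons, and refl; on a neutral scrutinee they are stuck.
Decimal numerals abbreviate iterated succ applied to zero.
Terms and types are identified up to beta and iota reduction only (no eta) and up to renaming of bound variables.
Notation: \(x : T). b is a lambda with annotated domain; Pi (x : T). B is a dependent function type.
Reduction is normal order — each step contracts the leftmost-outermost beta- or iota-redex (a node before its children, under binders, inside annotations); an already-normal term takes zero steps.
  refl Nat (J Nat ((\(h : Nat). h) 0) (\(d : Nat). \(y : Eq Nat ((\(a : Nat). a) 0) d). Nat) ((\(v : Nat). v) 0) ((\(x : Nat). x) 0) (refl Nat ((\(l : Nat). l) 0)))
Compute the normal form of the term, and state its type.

reduced normal form:
  refl Nat 0
the term's type:
  Eq Nat 0 0


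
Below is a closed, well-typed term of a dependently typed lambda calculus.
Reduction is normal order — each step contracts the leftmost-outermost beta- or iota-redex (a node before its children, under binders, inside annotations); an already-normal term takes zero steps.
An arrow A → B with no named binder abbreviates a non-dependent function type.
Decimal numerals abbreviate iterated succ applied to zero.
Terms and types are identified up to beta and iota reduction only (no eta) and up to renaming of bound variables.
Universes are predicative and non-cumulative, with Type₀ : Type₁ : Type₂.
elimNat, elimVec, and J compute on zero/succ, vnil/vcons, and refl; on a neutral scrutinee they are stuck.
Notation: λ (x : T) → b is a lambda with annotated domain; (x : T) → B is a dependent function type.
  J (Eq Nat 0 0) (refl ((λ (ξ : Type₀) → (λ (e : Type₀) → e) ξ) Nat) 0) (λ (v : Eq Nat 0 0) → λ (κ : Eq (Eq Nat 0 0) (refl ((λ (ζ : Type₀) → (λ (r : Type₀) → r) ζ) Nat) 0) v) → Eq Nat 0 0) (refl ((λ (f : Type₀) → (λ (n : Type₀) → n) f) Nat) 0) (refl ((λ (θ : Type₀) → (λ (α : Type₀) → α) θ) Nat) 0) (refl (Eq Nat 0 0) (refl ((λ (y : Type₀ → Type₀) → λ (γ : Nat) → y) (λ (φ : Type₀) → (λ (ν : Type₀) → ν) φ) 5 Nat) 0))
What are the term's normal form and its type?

reduced normal form:
  refl Nat 0
inferred type:
  Eq Nat 0 0


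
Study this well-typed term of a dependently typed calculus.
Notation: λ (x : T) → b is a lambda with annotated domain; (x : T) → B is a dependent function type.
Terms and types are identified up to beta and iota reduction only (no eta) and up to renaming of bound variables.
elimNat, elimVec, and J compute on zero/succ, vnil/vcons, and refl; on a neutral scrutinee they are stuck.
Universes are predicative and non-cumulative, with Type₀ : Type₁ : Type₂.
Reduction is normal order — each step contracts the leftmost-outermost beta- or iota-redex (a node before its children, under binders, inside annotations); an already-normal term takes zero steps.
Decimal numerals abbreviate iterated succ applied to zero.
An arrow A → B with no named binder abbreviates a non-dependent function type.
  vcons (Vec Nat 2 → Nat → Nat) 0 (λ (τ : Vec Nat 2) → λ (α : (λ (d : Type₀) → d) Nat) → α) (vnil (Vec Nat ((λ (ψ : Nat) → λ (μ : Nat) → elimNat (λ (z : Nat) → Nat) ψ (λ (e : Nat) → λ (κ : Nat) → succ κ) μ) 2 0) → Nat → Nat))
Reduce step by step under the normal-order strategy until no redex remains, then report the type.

normal-order reduction sequence:
  vcons (Vec Nat 2 → Nat → Nat) 0 (λ (τ : Vec Nat 2) → λ (α : (λ (d : Type₀) → d) Nat) → α) (vnil (Vec Nat ((λ (ψ : Nat) → λ (μ : Nat) → elimNat (λ (z : Nat) → Nat) ψ (λ (e : Nat) → λ (κ : Nat) → succ κ) μ) 2 0) → Nat → Nat))
  ~> vcons (Vec Nat 2 → Nat → Nat) 0 (λ (τ : Vec Nat 2) → λ (α : Nat) → α) (vnil (Vec Nat ((λ (d : Nat) → λ (ψ : Nat) → elimNat (λ (μ : Nat) → Nat) d (λ (z : Nat) → λ (e : Nat) → succ e) ψ) 2 0) → Nat → Nat))
  ~> vcons (Vec Nat 2 → Nat → Nat) 0 (λ (τ : Vec Nat 2) → λ (α : Nat) → α) (vnil (Vec Nat ((λ (d : Nat) → elimNat (λ (ψ : Nat) → Nat) 2 (λ (μ : Nat) → λ (z : Nat) → succ z) d) 0) → Nat → Nat))
  ~> vcons (Vec Nat 2 → Nat → Nat) 0 (λ (τ : Vec Nat 2) → λ (α : Nat) → α) (vnil (Vec Nat (elimNat (λ (d : Nat) → Nat) 2 (λ (ψ : Nat) → λ (μ : Nat) → succ μ) 0) → Nat → Nat))
  ~> vcons (Vec Nat 2 → Nat → Nat) 0 (λ (τ : Vec Nat 2) → λ (α : Nat) → α) (vnil (Vec Nat 2 → Nat → Nat))
the term's type:
  Vec (Vec Nat 2 → Nat → Nat) 1


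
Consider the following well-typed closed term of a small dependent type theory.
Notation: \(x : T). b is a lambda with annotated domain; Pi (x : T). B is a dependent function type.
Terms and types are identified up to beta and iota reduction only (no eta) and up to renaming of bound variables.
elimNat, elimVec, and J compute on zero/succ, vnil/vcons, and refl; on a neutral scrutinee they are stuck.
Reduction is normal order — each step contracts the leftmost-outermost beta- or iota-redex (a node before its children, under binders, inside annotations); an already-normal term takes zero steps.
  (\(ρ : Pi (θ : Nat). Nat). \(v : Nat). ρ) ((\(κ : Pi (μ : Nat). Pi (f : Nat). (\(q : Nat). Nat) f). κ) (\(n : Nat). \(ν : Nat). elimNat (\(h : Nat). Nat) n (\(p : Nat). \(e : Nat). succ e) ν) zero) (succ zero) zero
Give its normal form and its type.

resulting normal form:
  zero
the term's type:
  Nat
observation: the term reaches its normal form after 6 normal-order steps.


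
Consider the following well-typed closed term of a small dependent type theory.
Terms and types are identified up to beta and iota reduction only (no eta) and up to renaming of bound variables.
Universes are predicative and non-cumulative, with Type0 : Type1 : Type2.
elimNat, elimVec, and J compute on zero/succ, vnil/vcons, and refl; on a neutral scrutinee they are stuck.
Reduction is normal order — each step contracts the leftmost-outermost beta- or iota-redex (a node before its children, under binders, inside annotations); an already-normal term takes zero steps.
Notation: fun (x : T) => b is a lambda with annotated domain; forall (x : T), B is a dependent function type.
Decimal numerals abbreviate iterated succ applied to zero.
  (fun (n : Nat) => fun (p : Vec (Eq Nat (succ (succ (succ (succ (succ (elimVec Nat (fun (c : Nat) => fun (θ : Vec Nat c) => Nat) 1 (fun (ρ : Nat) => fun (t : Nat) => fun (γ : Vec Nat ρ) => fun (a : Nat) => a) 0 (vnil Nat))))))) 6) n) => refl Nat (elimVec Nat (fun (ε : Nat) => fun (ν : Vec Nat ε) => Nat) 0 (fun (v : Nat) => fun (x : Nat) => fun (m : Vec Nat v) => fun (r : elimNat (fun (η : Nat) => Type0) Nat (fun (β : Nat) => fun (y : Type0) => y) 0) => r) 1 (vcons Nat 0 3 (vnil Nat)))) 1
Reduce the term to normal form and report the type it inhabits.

resulting normal form:
  fun (n : Vec (Eq Nat 6 6) 1) => refl Nat 0
inferred type:
  forall (n : Vec (Eq Nat 6 6) 1), Eq Nat 0 0
observation: 8 normal-order steps normalize the term, beginning with a beta-redex.


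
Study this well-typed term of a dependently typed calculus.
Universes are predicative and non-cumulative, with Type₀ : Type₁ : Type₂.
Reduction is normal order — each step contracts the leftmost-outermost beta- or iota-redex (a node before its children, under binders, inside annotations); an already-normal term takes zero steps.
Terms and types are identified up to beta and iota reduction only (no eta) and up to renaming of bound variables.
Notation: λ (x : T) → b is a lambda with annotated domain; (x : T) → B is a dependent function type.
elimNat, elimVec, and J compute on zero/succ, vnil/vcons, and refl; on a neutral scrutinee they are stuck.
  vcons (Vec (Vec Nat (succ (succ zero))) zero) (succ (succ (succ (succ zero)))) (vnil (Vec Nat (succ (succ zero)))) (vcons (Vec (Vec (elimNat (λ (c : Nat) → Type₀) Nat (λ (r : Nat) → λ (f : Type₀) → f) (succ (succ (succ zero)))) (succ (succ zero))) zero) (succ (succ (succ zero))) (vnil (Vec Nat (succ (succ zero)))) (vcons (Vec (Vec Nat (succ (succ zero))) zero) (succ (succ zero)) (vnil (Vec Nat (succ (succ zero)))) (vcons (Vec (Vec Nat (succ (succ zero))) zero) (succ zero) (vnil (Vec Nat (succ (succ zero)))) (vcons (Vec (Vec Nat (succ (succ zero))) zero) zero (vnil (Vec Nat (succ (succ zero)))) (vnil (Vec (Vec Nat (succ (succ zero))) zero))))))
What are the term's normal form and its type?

resulting normal form:
  vcons (Vec (Vec Nat (succ (succ zero))) zero) (succ (succ (succ (succ zero)))) (vnil (Vec Nat (succ (succ zero)))) (vcons (Vec (Vec Nat (succ (succ zero))) zero) (succ (succ (succ zero))) (vnil (Vec Nat (succ (succ zero)))) (vcons (Vec (Vec Nat (succ (succ zero))) zero) (succ (succ zero)) (vnil (Vec Nat (succ (succ zero)))) (vcons (Vec (Vec Nat (succ (succ zero))) zero) (succ zero) (vnil (Vec Nat (succ (succ zero)))) (vcons (Vec (Vec Nat (succ (succ zero))) zero) zero (vnil (Vec Nat (succ (succ zero)))) (vnil (Vec (Vec Nat (succ (succ zero))) zero))))))
inferred type:
  Vec (Vec (Vec Nat (succ (succ zero))) zero) (succ (succ (succ (succ (succ zero)))))
observation: reduction starts at an elimNat iota-redex, and 10 normal-order steps reach the normal form.


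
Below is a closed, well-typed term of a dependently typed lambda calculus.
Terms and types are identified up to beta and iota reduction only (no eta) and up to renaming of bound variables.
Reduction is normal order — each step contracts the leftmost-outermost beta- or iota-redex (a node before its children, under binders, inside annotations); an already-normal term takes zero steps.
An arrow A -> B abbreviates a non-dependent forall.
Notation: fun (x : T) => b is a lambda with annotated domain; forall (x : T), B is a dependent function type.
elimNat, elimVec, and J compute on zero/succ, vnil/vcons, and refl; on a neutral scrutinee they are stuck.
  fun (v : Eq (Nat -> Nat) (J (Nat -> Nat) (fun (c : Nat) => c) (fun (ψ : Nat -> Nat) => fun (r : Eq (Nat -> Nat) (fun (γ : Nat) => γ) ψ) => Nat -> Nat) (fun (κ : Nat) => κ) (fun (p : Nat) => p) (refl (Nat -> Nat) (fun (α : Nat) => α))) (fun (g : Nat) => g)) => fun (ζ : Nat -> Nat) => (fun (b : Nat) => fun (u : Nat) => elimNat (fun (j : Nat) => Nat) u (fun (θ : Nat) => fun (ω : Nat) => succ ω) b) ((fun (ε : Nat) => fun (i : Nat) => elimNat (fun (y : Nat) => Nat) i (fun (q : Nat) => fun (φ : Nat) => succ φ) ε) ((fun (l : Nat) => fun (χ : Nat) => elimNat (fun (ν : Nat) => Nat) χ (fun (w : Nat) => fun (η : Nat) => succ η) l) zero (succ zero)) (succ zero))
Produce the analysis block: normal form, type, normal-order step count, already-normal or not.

resulting normal form:
  fun (v : Eq (Nat -> Nat) (fun (c : Nat) => c) (fun (ψ : Nat) => ψ)) => fun (r : Nat -> Nat) => fun (γ : Nat) => succ (succ γ)
inferred type:
  Eq (Nat -> Nat) (fun (v : Nat) => v) (fun (c : Nat) => c) -> (Nat -> Nat) -> Nat -> Nat
steps to reach normal form (normal order): 18
already normal: no
first contracted redex: a J iota-redex


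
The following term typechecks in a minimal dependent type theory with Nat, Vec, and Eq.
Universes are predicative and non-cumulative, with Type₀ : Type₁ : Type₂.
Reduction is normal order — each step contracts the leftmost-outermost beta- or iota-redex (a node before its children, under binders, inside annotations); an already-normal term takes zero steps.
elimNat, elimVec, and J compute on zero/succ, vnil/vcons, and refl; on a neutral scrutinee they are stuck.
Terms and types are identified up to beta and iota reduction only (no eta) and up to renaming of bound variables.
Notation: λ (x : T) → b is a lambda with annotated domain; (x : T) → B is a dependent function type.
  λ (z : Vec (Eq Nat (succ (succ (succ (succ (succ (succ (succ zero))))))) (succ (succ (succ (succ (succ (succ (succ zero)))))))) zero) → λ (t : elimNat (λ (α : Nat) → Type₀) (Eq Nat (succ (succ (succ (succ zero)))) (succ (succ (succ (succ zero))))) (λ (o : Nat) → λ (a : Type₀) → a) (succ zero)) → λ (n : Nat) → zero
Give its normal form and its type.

resulting normal form:
  λ (z : Vec (Eq Nat (succ (succ (succ (succ (succ (succ (succ zero))))))) (succ (succ (succ (succ (succ (succ (succ zero)))))))) zero) → λ (t : Eq Nat (succ (succ (succ (succ zero)))) (succ (succ (succ (succ zero))))) → λ (α : Nat) → zero
the term's type:
  (z : Vec (Eq Nat (succ (succ (succ (succ (succ (succ (succ zero))))))) (succ (succ (succ (succ (succ (succ (succ zero)))))))) zero) → (t : Eq Nat (succ (succ (succ (succ zero)))) (succ (succ (succ (succ zero))))) → (α : Nat) → Nat


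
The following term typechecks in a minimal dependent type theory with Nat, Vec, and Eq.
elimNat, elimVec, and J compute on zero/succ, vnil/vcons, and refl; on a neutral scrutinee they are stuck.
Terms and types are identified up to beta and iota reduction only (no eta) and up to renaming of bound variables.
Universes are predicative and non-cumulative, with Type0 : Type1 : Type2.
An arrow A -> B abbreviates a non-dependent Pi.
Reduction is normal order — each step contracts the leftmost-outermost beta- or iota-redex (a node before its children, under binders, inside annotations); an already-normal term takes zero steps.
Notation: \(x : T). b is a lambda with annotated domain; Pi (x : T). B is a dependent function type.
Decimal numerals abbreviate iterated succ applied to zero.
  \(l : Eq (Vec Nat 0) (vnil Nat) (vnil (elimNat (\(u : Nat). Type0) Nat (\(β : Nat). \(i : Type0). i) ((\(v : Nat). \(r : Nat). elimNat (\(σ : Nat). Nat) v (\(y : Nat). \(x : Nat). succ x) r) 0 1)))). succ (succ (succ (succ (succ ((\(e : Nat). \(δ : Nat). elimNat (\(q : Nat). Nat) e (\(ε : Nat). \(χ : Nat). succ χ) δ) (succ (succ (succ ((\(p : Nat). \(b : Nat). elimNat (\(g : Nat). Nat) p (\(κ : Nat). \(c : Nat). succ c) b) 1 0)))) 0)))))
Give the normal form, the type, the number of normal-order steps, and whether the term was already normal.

resulting normal form:
  \(l : Eq (Vec Nat 0) (vnil Nat) (vnil Nat)). 9
inferred type:
  Eq (Vec Nat 0) (vnil Nat) (vnil Nat) -> Nat
steps to reach normal form (normal order): 16
term was already normal: no
first redex: a beta-redex


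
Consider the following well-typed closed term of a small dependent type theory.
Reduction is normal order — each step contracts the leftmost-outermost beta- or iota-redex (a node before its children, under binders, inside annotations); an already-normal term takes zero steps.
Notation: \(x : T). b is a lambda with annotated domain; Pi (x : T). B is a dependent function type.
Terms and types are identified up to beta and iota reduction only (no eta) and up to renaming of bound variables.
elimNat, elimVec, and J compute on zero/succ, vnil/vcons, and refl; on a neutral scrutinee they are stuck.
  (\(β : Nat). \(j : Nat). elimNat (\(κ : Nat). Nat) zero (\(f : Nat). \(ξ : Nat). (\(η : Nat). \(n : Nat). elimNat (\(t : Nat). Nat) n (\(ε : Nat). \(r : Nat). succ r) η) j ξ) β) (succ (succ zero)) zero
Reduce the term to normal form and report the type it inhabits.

normal form:
  zero
type:
  Nat


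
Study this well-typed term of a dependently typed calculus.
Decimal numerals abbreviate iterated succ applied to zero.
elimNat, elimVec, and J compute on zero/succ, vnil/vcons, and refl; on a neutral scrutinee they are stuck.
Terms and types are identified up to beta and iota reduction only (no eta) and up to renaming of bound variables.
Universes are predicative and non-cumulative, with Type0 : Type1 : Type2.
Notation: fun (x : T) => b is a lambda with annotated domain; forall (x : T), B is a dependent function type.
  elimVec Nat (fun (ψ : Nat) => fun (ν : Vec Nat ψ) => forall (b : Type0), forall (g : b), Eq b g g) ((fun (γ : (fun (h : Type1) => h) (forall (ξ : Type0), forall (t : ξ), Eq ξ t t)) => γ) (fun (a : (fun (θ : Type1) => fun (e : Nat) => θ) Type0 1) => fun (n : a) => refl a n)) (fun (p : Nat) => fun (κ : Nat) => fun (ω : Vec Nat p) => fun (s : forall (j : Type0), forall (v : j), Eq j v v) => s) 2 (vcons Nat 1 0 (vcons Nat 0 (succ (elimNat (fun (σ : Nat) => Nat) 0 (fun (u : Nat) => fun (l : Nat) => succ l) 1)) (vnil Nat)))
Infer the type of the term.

inferred type:
  forall (ψ : Type0), forall (ν : ψ), Eq ψ ν ν


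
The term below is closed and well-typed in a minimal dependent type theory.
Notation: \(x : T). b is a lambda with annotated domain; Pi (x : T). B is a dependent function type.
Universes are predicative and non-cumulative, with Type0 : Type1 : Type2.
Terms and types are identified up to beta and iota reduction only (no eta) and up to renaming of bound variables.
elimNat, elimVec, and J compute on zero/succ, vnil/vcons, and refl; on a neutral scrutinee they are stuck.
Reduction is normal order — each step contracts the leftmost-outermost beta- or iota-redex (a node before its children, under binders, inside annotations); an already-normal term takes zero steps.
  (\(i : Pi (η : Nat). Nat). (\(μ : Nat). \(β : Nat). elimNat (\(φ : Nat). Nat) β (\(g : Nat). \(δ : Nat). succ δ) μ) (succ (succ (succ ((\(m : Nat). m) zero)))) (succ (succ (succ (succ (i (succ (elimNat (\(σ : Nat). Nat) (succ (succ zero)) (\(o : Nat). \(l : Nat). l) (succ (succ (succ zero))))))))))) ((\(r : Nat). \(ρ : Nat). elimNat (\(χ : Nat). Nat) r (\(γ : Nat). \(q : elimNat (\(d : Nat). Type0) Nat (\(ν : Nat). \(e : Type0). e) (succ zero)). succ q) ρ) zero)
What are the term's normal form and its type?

reduced normal form:
  succ (succ (succ (succ (succ (succ (succ (succ (succ (succ zero)))))))))
inferred type:
  Nat


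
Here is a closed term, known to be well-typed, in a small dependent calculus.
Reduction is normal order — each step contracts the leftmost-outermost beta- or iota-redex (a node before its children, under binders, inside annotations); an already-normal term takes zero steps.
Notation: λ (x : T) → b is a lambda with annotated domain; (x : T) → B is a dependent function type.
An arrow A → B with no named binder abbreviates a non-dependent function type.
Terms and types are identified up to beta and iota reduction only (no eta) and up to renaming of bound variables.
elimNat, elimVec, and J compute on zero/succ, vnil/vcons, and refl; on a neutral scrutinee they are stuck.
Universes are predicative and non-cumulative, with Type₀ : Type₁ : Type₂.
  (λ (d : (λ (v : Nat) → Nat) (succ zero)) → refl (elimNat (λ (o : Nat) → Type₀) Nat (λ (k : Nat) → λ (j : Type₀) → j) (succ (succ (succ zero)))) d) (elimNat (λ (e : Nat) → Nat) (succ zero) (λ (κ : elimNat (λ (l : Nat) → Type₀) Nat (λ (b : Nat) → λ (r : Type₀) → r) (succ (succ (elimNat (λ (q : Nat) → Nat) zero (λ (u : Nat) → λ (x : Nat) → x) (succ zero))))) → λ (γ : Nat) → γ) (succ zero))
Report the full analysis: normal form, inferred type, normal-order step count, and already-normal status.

normal form:
  refl Nat (succ zero)
inferred type:
  Eq Nat (succ zero) (succ zero)
normal-order step count: 15
term was already normal: no
first redex: a beta-redex


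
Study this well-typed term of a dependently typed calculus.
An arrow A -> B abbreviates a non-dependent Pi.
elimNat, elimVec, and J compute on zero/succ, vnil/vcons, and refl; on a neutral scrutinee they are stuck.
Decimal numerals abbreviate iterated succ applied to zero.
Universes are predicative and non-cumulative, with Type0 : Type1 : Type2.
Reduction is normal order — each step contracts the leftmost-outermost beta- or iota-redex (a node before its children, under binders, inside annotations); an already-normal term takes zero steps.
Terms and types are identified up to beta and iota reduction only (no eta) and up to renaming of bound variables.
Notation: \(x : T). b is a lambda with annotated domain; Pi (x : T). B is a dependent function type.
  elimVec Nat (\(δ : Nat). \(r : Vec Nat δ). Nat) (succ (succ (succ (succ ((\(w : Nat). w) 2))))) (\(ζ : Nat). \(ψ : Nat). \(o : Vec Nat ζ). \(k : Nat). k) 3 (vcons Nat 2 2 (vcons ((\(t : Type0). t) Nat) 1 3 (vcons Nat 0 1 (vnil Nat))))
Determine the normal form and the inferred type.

reduced normal form:
  6
type:
  Nat
observation: 17 normal-order steps separate the term from its normal form.


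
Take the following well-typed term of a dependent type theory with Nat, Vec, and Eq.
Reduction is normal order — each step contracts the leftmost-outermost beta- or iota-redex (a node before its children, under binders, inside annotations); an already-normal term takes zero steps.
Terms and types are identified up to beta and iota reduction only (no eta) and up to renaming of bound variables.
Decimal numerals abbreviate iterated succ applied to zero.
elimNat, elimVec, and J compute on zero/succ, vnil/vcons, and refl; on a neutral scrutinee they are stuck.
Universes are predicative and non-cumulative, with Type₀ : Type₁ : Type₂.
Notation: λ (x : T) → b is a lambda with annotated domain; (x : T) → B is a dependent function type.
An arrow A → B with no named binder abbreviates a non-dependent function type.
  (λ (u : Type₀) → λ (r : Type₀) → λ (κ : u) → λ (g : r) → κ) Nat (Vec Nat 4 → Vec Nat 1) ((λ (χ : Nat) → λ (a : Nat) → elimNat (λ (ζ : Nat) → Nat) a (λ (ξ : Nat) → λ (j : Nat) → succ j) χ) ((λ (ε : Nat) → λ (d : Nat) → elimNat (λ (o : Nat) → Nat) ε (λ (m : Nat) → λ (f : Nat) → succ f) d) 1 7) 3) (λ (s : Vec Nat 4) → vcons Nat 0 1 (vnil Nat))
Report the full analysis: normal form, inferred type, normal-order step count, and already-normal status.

resulting normal form:
  11
type:
  Nat
reduction steps (normal order): 55
already normal: no
first contracted redex: a beta-redex


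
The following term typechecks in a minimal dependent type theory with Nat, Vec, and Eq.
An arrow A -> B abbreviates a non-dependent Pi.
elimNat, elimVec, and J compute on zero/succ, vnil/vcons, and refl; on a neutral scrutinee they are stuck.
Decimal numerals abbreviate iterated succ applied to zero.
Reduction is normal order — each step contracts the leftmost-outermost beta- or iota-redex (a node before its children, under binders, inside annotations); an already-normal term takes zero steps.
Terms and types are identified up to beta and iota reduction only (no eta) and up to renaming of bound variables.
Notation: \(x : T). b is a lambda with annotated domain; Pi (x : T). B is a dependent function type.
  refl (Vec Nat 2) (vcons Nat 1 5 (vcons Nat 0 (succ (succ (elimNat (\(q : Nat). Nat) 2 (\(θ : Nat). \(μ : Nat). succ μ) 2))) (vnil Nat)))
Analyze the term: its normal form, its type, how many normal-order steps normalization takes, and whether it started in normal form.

normal form:
  refl (Vec Nat 2) (vcons Nat 1 5 (vcons Nat 0 6 (vnil Nat)))
the term's type:
  Eq (Vec Nat 2) (vcons Nat 1 5 (vcons Nat 0 6 (vnil Nat))) (vcons Nat 1 5 (vcons Nat 0 6 (vnil Nat)))
steps to reach normal form (normal order): 7
term was already normal: no
first contracted redex: an elimNat iota-redex


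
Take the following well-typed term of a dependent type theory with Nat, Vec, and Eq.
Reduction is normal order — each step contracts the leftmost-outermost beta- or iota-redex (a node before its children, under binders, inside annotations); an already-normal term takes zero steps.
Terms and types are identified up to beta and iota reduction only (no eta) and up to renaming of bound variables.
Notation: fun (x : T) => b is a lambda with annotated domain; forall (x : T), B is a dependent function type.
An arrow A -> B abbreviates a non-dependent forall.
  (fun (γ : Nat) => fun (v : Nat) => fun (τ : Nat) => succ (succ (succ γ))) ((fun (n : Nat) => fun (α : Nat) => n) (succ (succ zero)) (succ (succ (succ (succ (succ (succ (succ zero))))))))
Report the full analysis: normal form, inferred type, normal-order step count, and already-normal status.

reduced normal form:
  fun (γ : Nat) => fun (v : Nat) => succ (succ (succ (succ (succ zero))))
inferred type:
  Nat -> Nat -> Nat
steps to reach normal form (normal order): 3
term was already normal: no
first redex: a beta-redex


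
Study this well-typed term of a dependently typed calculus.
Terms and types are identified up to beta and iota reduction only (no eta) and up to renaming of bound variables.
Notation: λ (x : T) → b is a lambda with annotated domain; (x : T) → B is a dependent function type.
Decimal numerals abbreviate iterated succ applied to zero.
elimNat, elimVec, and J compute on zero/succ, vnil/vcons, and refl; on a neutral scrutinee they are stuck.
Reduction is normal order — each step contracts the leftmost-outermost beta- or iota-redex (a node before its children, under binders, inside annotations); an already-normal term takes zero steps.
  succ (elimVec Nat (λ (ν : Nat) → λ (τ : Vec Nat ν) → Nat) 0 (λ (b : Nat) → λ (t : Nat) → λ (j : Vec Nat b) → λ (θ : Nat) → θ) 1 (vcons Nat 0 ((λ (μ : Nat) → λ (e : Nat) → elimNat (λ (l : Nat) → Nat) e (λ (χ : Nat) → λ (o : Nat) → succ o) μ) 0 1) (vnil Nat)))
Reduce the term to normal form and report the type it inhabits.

reduced normal form:
  1
inferred type:
  Nat
observation: normalization takes exactly 6 steps under the normal-order strategy.


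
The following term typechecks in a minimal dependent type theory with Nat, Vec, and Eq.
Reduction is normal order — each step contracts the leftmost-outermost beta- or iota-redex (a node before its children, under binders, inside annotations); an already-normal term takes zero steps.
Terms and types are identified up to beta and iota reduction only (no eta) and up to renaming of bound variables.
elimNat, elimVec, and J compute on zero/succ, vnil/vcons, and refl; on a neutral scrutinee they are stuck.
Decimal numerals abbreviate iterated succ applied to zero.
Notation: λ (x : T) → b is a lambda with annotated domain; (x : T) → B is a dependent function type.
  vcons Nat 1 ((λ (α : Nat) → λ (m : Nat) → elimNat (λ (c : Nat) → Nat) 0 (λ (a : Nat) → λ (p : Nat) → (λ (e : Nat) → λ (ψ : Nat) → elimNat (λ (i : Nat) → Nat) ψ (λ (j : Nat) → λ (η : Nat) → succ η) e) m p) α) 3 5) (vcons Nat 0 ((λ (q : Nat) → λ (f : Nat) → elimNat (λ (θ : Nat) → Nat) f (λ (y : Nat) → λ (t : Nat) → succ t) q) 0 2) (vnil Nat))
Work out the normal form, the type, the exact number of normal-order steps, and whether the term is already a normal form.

reduced normal form:
  vcons Nat 1 15 (vcons Nat 0 2 (vnil Nat))
inferred type:
  Vec Nat 2
reduction steps (normal order): 69
term was already normal: no
first redex: a beta-redex


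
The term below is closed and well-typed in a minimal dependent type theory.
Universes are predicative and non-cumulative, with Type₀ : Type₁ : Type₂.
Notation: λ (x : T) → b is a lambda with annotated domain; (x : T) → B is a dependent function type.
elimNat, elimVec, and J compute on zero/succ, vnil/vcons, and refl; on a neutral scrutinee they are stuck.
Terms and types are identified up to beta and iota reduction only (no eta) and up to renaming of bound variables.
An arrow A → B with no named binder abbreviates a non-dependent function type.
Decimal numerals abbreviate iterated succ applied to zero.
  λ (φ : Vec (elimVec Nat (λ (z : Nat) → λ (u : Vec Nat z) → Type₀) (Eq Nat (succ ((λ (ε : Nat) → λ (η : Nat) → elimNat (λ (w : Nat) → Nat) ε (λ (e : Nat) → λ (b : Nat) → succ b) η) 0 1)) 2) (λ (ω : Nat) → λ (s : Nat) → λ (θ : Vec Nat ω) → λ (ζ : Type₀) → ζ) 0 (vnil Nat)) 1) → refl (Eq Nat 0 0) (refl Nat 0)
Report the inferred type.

inferred type:
  Vec (Eq Nat 2 2) 1 → Eq (Eq Nat 0 0) (refl Nat 0) (refl Nat 0)
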